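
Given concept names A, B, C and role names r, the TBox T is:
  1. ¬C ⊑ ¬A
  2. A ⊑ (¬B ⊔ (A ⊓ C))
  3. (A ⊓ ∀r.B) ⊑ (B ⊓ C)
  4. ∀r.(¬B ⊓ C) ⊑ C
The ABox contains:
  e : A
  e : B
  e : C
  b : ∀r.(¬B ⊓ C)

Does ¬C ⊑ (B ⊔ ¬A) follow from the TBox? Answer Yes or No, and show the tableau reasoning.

1. ¬C ⊑ (B ⊔ ¬A)  ⇔  (¬C ⊓ (¬B ⊓ A)) unsat w.r.t. T
   all branches close; clash {A, ¬A} at x₀
2. Hence ¬C ⊑ (B ⊔ ¬A): entailed.

Yes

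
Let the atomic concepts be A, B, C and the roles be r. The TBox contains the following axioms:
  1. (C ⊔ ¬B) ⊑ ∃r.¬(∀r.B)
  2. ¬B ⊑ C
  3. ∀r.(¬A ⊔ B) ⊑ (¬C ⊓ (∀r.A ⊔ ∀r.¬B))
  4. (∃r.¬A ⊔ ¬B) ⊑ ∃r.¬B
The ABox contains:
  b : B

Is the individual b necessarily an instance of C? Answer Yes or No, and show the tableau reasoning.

No

1. b : C?  L(b) = {B} ∪ {¬C}
   open: L(b) ⊇ {B, ¬C, ∀r.A, ∃r.(A ⊓ ¬B)} (+ ∃-successors) — b ∉ C possible
2. Hence b : C: not entailed.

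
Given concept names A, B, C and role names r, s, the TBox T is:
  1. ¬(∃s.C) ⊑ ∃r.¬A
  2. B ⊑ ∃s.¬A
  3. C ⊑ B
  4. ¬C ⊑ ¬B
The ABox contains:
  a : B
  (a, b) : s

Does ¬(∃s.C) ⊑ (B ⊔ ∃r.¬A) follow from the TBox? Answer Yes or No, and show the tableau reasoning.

1. ¬(∃s.C) ⊑ (B ⊔ ∃r.¬A)  ⇔  (∀s.¬C ⊓ (¬B ⊓ ∀r.A)) unsat w.r.t. T
   all branches close; clash {B, ¬B} at x₀
2. Hence ¬(∃s.C) ⊑ (B ⊔ ∃r.¬A): entailed.

Yes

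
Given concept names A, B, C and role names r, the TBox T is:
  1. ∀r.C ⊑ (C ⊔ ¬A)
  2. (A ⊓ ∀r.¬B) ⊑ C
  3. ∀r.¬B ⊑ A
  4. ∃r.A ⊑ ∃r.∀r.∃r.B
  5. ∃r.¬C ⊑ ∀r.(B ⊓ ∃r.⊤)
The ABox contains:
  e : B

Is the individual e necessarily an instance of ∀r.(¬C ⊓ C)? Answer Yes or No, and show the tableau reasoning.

No

1. e : ∀r.(¬C ⊓ C)?  L(e) = {B} ∪ {∃r.(C ⊔ ¬C)}
   open: L(e) ⊇ {B, ∀r.(B ⊓ ∃r.⊤), ∀r.¬A, ∃r.(C ⊔ ¬C), ∃r.B, …} (+ ∃-successors) — e ∉ ∀r.(¬C ⊓ C) possible
2. Hence e : ∀r.(¬C ⊓ C): not entailed.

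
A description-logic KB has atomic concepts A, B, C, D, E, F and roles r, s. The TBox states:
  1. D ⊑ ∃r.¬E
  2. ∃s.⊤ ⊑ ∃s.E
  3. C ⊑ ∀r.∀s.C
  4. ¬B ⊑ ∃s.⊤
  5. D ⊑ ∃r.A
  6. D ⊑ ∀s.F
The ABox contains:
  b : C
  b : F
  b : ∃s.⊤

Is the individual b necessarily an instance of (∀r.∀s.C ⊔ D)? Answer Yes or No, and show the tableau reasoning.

1. b : (∀r.∀s.C ⊔ D)?  L(b) = {C, F, ∃s.⊤} ∪ {(∃r.∃s.¬C ⊓ ¬D)}
   clash {C, ¬C} at an ∃-successor — b ∈ (∀r.∀s.C ⊔ D)
2. Hence b : (∀r.∀s.C ⊔ D): entailed.

Yes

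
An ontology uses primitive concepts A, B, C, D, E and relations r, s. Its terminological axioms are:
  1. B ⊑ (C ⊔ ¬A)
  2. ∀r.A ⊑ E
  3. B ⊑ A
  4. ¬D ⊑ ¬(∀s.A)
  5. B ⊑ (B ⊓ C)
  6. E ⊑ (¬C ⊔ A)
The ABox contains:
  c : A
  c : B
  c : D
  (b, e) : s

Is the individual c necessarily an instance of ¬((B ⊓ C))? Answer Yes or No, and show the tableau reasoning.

1. c : ¬((B ⊓ C))?  L(c) = {A, B, D} ∪ {(B ⊓ C)}
   apply at c: B⊑(C ⊔ ¬A)
   open: L(c) ⊇ {A, B, C, D, ¬E, …} (+ ∃-successors) — c ∉ ¬((B ⊓ C)) possible
2. Hence c : ¬((B ⊓ C)): not entailed.

No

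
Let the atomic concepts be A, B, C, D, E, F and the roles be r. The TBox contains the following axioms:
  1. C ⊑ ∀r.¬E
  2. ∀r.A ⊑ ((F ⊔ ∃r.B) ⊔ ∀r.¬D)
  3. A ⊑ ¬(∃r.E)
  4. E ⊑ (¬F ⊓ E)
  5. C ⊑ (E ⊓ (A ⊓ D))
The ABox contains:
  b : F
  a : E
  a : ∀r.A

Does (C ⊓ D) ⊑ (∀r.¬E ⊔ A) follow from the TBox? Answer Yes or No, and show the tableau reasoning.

Yes

1. (C ⊓ D) ⊑ (∀r.¬E ⊔ A)  ⇔  ((C ⊓ D) ⊓ (∃r.E ⊓ ¬A)) unsat w.r.t. T
   all branches close; clash {A, ¬A} at x₀
2. Hence (C ⊓ D) ⊑ (∀r.¬E ⊔ A): entailed.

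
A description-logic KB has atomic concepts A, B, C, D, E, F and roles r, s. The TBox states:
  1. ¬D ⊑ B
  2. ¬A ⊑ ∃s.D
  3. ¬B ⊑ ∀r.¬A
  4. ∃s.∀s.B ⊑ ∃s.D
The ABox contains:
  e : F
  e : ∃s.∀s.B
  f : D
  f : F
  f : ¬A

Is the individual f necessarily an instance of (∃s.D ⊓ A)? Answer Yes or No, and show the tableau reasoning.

1. f : (∃s.D ⊓ A)?  L(f) = {D, F, ¬A} ∪ {(∀s.¬D ⊔ ¬A)}
   apply at f: ¬A⊑∃s.D
   open: L(f) ⊇ {B, D, F, ¬A, ∃s.D} (+ ∃-successors) — f ∉ (∃s.D ⊓ A) possible
2. Hence f : (∃s.D ⊓ A): not entailed.

No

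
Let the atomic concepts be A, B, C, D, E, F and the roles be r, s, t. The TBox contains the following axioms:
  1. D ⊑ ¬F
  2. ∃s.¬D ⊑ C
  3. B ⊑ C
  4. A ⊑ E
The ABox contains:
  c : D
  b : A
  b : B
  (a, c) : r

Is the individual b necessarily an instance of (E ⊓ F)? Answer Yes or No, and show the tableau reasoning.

1. b : (E ⊓ F)?  L(b) = {A, B} ∪ {(¬E ⊔ ¬F)}
   apply at b: B⊑C; A⊑E
   open: L(b) ⊇ {A, B, C, E, ¬D, …} — b ∉ (E ⊓ F) possible
2. Hence b : (E ⊓ F): not entailed.

No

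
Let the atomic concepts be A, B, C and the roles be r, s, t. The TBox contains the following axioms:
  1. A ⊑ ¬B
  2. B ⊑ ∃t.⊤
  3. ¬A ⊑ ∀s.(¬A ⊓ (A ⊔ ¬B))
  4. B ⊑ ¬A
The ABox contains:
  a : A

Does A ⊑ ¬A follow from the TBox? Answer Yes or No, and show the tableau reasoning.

No

1. A ⊑ ¬A  ⇔  (A ⊓ A) unsat w.r.t. T
   apply at x₀: A⊑¬B
   open: L(x₀) ⊇ {A, ¬B}
2. Hence A ⊑ ¬A: not entailed.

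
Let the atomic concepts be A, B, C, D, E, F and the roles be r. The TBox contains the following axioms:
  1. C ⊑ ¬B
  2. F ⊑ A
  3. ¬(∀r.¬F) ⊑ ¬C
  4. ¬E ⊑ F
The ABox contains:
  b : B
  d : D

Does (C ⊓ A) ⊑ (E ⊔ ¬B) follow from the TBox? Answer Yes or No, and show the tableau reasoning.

Yes

1. (C ⊓ A) ⊑ (E ⊔ ¬B)  ⇔  ((C ⊓ A) ⊓ (¬E ⊓ B)) unsat w.r.t. T
   all branches close; clash {B, ¬B} at x₀
2. Hence (C ⊓ A) ⊑ (E ⊔ ¬B): entailed.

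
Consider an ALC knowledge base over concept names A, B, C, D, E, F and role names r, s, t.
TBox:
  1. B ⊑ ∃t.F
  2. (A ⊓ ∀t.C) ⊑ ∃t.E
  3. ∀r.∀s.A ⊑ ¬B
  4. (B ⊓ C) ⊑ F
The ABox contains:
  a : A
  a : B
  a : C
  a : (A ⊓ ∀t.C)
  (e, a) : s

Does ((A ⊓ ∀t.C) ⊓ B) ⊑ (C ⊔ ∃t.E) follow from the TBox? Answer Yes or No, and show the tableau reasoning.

1. ((A ⊓ ∀t.C) ⊓ B) ⊑ (C ⊔ ∃t.E)  ⇔  (((A ⊓ ∀t.C) ⊓ B) ⊓ (¬C ⊓ ∀t.¬E)) unsat w.r.t. T
   all branches close; clash {B, ¬B} at x₀
2. Hence ((A ⊓ ∀t.C) ⊓ B) ⊑ (C ⊔ ∃t.E): entailed.

Yes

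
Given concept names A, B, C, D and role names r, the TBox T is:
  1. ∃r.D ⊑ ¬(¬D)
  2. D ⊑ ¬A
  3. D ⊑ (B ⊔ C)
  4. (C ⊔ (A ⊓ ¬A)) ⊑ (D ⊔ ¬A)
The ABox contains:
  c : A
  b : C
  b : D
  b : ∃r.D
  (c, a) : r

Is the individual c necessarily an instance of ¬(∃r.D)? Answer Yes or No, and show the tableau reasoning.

Yes

1. c : ¬(∃r.D)?  L(c) = {A} ∪ {∃r.D}
   clash {A, ¬A} at c — c ∈ ¬(∃r.D)
2. Hence c : ¬(∃r.D): entailed.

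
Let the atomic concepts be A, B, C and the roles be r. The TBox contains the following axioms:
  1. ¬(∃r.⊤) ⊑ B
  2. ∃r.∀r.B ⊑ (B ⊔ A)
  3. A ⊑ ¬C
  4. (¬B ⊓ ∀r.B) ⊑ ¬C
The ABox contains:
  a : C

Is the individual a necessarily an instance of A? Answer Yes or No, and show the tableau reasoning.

1. a : A?  L(a) = {C} ∪ {¬A}
   open: L(a) ⊇ {B, C, ¬A, ∀r.∃r.¬B, ∃r.⊤} (+ ∃-successors) — a ∉ A possible
2. Hence a : A: not entailed.

No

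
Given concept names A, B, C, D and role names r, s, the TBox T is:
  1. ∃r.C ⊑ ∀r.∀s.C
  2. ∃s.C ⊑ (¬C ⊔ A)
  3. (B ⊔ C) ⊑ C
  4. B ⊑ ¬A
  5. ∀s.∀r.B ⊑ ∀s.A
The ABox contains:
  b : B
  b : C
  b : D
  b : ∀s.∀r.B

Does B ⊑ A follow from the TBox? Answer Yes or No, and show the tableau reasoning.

No

1. B ⊑ A  ⇔  (B ⊓ ¬A) unsat w.r.t. T
   open: L(x₀) ⊇ {B, C, ¬A, ∀r.¬C, ∀s.¬C, …} (+ ∃-successors)
2. Hence B ⊑ A: not entailed.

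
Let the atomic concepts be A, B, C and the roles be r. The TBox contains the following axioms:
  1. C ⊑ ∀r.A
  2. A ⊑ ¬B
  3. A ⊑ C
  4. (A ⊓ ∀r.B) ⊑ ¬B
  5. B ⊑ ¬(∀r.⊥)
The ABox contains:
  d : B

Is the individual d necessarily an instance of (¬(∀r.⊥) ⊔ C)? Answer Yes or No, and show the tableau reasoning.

1. d : (¬(∀r.⊥) ⊔ C)?  L(d) = {B} ∪ {(∀r.⊥ ⊓ ¬C)}
   clash {C, ¬C} at d — d ∈ (¬(∀r.⊥) ⊔ C)
2. Hence d : (¬(∀r.⊥) ⊔ C): entailed.

Yes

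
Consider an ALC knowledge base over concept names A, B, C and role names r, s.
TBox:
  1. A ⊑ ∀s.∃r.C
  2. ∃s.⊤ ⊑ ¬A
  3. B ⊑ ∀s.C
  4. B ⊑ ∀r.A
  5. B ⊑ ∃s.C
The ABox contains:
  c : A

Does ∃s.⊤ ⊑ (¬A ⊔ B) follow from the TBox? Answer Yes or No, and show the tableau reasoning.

1. ∃s.⊤ ⊑ (¬A ⊔ B)  ⇔  (∃s.⊤ ⊓ (A ⊓ ¬B)) unsat w.r.t. T
   all branches close; clash {A, ¬A} at x₀
2. Hence ∃s.⊤ ⊑ (¬A ⊔ B): entailed.

Yes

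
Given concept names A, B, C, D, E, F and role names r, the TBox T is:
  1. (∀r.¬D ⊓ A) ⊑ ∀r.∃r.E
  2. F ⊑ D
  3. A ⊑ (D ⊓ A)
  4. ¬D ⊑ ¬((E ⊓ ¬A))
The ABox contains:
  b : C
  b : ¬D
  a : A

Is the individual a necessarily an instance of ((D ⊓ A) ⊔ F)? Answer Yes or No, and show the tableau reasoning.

1. a : ((D ⊓ A) ⊔ F)?  L(a) = {A} ∪ {((¬D ⊔ ¬A) ⊓ ¬F)}
   clash {A, ¬A} at a — a ∈ ((D ⊓ A) ⊔ F)
2. Hence a : ((D ⊓ A) ⊔ F): entailed.

Yes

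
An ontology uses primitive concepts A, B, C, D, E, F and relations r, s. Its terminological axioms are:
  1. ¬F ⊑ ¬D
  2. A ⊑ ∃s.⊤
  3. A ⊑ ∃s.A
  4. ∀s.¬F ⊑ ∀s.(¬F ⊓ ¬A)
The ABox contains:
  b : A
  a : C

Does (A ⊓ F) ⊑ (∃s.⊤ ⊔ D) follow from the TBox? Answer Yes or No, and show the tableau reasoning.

Yes

1. (A ⊓ F) ⊑ (∃s.⊤ ⊔ D)  ⇔  ((A ⊓ F) ⊓ (∀s.⊥ ⊓ ¬D)) unsat w.r.t. T
   all branches close; clash ⊥ at an ∃-successor
2. Hence (A ⊓ F) ⊑ (∃s.⊤ ⊔ D): entailed.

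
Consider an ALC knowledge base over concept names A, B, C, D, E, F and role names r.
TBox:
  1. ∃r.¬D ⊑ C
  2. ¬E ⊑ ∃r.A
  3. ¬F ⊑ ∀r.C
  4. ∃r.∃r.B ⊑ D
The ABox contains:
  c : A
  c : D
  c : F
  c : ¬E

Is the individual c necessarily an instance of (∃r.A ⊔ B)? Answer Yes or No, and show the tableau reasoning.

Yes

1. c : (∃r.A ⊔ B)?  L(c) = {A, D, F, ¬E} ∪ {(∀r.¬A ⊓ ¬B)}
   clash {A, ¬A} at an ∃-successor — c ∈ (∃r.A ⊔ B)
2. Hence c : (∃r.A ⊔ B): entailed.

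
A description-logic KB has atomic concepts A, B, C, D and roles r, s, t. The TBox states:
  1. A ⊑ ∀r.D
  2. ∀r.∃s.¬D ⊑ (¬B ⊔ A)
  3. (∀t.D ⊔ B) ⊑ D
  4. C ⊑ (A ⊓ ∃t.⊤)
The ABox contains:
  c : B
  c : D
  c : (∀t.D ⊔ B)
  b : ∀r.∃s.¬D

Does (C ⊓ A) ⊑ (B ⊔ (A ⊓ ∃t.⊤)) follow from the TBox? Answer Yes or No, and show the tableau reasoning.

Yes

1. (C ⊓ A) ⊑ (B ⊔ (A ⊓ ∃t.⊤))  ⇔  ((C ⊓ A) ⊓ (¬B ⊓ (¬A ⊔ ∀t.⊥))) unsat w.r.t. T
   all branches close; clash ⊥ at an ∃-successor
2. Hence (C ⊓ A) ⊑ (B ⊔ (A ⊓ ∃t.⊤)): entailed.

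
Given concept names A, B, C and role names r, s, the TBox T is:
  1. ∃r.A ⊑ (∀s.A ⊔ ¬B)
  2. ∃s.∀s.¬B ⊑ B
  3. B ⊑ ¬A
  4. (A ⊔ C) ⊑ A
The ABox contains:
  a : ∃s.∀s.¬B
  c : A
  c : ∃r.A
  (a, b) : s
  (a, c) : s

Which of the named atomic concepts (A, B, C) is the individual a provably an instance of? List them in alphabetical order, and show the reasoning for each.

1. a : A?  L(a) = {∃s.∀s.¬B} ∪ {¬A}
   apply at a: ∃s.∀s.¬B⊑B
   open: L(a) ⊇ {B, ¬A, ¬C, ∀r.¬A, ∃s.∀s.¬B} (+ ∃-successors) — a ∉ A possible
2. a : B?  L(a) = {∃s.∀s.¬B} ∪ {¬B}
   clash {B, ¬B} at a — a ∈ B
3. a : C?  L(a) = {∃s.∀s.¬B} ∪ {¬C}
   apply at a: ∃s.∀s.¬B⊑B
   open: L(a) ⊇ {B, ¬A, ¬C, ∀r.¬A, ∃s.∀s.¬B} (+ ∃-successors) — a ∉ C possible
4. Entailed for a: {B}

{B}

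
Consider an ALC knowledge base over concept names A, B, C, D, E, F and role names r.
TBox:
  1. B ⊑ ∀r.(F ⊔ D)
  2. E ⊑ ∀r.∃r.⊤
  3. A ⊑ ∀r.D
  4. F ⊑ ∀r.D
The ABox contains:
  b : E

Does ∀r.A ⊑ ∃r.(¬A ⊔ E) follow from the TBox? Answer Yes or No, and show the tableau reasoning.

1. ∀r.A ⊑ ∃r.(¬A ⊔ E)  ⇔  (∀r.A ⊓ ∀r.(A ⊓ ¬E)) unsat w.r.t. T
   open: L(x₀) ⊇ {¬A, ¬B, ¬E, ¬F, ∀r.(A ⊓ ¬E), …}
2. Hence ∀r.A ⊑ ∃r.(¬A ⊔ E): not entailed.

No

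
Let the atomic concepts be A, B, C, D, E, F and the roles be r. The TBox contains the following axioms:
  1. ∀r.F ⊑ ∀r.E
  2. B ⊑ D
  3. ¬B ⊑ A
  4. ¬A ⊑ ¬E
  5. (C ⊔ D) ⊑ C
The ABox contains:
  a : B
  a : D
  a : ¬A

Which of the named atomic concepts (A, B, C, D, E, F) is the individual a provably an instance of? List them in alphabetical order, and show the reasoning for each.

{B, C, D}

1. a : A?  L(a) = {B, D, ¬A} ∪ {¬A}
   apply at a: ¬A⊑¬E
   open: L(a) ⊇ {B, C, D, ¬A, ¬E, …} (+ ∃-successors) — a ∉ A possible
2. a : B?  L(a) = {B, D, ¬A} ∪ {¬B}
   clash {B, ¬B} at a — a ∈ B
3. a : C?  L(a) = {B, D, ¬A} ∪ {¬C}
   clash {C, ¬C} at a — a ∈ C
4. a : D?  L(a) = {B, D, ¬A} ∪ {¬D}
   clash {D, ¬D} at a — a ∈ D
5. a : E?  L(a) = {B, D, ¬A} ∪ {¬E}
   open: L(a) ⊇ {B, C, D, ¬A, ¬E, …} (+ ∃-successors) — a ∉ E possible
6. a : F?  L(a) = {B, D, ¬A} ∪ {¬F}
   apply at a: ¬A⊑¬E
   open: L(a) ⊇ {B, C, D, ¬A, ¬E, …} (+ ∃-successors) — a ∉ F possible
7. Entailed for a: {B, C, D}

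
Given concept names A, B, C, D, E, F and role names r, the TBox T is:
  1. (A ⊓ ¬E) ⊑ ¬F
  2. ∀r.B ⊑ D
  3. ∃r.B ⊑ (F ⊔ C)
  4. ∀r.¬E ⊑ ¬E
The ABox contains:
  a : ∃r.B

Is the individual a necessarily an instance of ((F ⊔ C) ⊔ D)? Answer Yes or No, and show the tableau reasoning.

Yes

1. a : ((F ⊔ C) ⊔ D)?  L(a) = {∃r.B} ∪ {((¬F ⊓ ¬C) ⊓ ¬D)}
   clash {C, ¬C} at a — a ∈ ((F ⊔ C) ⊔ D)
2. Hence a : ((F ⊔ C) ⊔ D): entailed.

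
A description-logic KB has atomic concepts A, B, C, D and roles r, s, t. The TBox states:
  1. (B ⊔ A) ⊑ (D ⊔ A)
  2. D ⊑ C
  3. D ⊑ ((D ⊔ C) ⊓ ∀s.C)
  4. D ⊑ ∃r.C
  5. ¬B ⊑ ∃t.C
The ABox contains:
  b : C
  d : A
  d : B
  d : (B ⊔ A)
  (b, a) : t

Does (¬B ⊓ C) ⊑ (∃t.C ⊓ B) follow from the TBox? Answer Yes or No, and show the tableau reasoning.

No

1. (¬B ⊓ C) ⊑ (∃t.C ⊓ B)  ⇔  ((¬B ⊓ C) ⊓ (∀t.¬C ⊔ ¬B)) unsat w.r.t. T
   apply at x₀: ¬B⊑∃t.C
   open: L(x₀) ⊇ {C, ¬A, ¬B, ¬D, ∃t.C} (+ ∃-successors)
2. Hence (¬B ⊓ C) ⊑ (∃t.C ⊓ B): not entailed.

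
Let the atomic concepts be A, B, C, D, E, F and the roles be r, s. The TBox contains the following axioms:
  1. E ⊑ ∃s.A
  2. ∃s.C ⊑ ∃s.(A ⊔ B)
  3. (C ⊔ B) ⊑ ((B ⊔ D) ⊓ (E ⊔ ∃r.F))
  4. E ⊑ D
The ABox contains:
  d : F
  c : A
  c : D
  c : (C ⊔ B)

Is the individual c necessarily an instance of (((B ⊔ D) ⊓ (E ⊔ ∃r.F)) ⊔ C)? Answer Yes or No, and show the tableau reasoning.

1. c : (((B ⊔ D) ⊓ (E ⊔ ∃r.F)) ⊔ C)?  L(c) = {A, D, (C ⊔ B)} ∪ {(((¬B ⊓ ¬D) ⊔ (¬E ⊓ ∀r.¬F)) ⊓ ¬C)}
   clash {F, ¬F} at an ∃-successor — c ∈ (((B ⊔ D) ⊓ (E ⊔ ∃r.F)) ⊔ C)
2. Hence c : (((B ⊔ D) ⊓ (E ⊔ ∃r.F)) ⊔ C): entailed.

Yes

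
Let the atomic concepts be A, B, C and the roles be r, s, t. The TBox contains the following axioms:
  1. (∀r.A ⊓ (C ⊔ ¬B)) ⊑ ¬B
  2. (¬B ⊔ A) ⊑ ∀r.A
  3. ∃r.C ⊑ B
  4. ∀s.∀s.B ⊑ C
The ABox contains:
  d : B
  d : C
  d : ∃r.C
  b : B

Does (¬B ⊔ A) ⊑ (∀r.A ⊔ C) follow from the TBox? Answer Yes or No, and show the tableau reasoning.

1. (¬B ⊔ A) ⊑ (∀r.A ⊔ C)  ⇔  ((¬B ⊔ A) ⊓ (∃r.¬A ⊓ ¬C)) unsat w.r.t. T
   all branches close; clash {B, ¬B} at x₀
2. Hence (¬B ⊔ A) ⊑ (∀r.A ⊔ C): entailed.

Yes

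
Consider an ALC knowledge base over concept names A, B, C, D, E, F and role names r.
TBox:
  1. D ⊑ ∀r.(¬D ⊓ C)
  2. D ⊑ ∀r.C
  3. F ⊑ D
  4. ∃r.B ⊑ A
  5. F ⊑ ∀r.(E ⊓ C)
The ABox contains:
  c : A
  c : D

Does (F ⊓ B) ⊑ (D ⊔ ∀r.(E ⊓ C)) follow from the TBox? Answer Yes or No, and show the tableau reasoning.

1. (F ⊓ B) ⊑ (D ⊔ ∀r.(E ⊓ C))  ⇔  ((F ⊓ B) ⊓ (¬D ⊓ ∃r.(¬E ⊔ ¬C))) unsat w.r.t. T
   all branches close; clash {D, ¬D} at x₀
2. Hence (F ⊓ B) ⊑ (D ⊔ ∀r.(E ⊓ C)): entailed.

Yes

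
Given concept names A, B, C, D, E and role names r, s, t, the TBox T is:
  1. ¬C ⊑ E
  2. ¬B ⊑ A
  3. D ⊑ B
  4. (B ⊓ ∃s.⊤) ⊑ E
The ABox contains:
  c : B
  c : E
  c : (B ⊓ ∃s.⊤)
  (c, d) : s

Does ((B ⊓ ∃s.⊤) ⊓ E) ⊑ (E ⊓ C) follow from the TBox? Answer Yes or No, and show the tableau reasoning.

1. ((B ⊓ ∃s.⊤) ⊓ E) ⊑ (E ⊓ C)  ⇔  (((B ⊓ ∃s.⊤) ⊓ E) ⊓ (¬E ⊔ ¬C)) unsat w.r.t. T
   open: L(x₀) ⊇ {B, E, ¬C, ∃s.⊤} (+ ∃-successors)
2. Hence ((B ⊓ ∃s.⊤) ⊓ E) ⊑ (E ⊓ C): not entailed.

No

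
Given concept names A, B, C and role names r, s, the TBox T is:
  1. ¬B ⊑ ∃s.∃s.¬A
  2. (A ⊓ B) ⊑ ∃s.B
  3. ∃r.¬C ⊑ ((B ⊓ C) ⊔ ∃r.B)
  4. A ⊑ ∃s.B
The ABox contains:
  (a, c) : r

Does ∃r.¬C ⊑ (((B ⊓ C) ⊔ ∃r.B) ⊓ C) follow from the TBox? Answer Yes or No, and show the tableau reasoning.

No

1. ∃r.¬C ⊑ (((B ⊓ C) ⊔ ∃r.B) ⊓ C)  ⇔  (∃r.¬C ⊓ (((¬B ⊔ ¬C) ⊓ ∀r.¬B) ⊔ ¬C)) unsat w.r.t. T
   apply at x₀: ∃r.¬C⊑((B ⊓ C) ⊔ ∃r.B)
   open: L(x₀) ⊇ {B, ¬A, ¬C, ∃r.B, ∃r.¬C} (+ ∃-successors)
2. Hence ∃r.¬C ⊑ (((B ⊓ C) ⊔ ∃r.B) ⊓ C): not entailed.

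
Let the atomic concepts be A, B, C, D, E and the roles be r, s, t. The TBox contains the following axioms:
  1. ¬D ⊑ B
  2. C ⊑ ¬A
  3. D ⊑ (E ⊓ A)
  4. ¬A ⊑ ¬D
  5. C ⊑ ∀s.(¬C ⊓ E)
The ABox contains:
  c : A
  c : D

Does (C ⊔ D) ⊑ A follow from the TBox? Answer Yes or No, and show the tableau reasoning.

No

1. (C ⊔ D) ⊑ A  ⇔  ((C ⊔ D) ⊓ ¬A) unsat w.r.t. T
   apply at x₀: ¬A⊑¬D
   open: L(x₀) ⊇ {B, C, ¬A, ¬D, ∀s.(¬C ⊓ E)}
2. Hence (C ⊔ D) ⊑ A: not entailed.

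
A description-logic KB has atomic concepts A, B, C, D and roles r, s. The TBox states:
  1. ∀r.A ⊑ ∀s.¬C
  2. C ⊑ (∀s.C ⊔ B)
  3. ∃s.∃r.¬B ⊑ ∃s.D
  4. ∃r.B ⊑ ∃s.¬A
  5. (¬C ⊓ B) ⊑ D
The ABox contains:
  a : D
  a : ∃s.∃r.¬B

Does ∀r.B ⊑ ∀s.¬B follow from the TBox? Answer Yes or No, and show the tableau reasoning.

1. ∀r.B ⊑ ∀s.¬B  ⇔  (∀r.B ⊓ ∃s.B) unsat w.r.t. T
   open: L(x₀) ⊇ {C, ∀r.B, ∀s.C, ∀s.∀r.B, ∃r.¬A, …} (+ ∃-successors)
2. Hence ∀r.B ⊑ ∀s.¬B: not entailed.

No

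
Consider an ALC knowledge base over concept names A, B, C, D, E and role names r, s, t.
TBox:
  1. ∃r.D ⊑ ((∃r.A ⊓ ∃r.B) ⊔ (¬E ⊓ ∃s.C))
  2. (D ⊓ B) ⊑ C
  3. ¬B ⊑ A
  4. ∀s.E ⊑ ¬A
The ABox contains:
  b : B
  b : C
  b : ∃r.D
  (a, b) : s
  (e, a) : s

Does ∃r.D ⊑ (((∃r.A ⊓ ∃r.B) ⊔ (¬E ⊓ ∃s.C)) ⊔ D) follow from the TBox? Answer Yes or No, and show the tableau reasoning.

Yes

1. ∃r.D ⊑ (((∃r.A ⊓ ∃r.B) ⊔ (¬E ⊓ ∃s.C)) ⊔ D)  ⇔  (∃r.D ⊓ (((∀r.¬A ⊔ ∀r.¬B) ⊓ (E ⊔ ∀s.¬C)) ⊓ ¬D)) unsat w.r.t. T
   all branches close; clash {A, ¬A} at x₀
2. Hence ∃r.D ⊑ (((∃r.A ⊓ ∃r.B) ⊔ (¬E ⊓ ∃s.C)) ⊔ D): entailed.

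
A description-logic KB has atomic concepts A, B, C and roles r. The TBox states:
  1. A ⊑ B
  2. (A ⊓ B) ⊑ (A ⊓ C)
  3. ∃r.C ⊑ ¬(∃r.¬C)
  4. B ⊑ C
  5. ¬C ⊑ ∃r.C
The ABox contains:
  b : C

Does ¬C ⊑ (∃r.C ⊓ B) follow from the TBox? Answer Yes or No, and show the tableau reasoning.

1. ¬C ⊑ (∃r.C ⊓ B)  ⇔  (¬C ⊓ (∀r.¬C ⊔ ¬B)) unsat w.r.t. T
   apply at x₀: ¬C⊑∃r.C
   open: L(x₀) ⊇ {¬A, ¬B, ¬C, ∀r.C, ∃r.C} (+ ∃-successors)
2. Hence ¬C ⊑ (∃r.C ⊓ B): not entailed.

No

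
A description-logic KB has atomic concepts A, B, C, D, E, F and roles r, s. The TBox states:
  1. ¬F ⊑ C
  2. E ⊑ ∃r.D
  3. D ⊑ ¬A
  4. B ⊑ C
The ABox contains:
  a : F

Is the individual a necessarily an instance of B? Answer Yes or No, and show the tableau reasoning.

1. a : B?  L(a) = {F} ∪ {¬B}
   open: L(a) ⊇ {F, ¬B, ¬D, ¬E} — a ∉ B possible
2. Hence a : B: not entailed.

No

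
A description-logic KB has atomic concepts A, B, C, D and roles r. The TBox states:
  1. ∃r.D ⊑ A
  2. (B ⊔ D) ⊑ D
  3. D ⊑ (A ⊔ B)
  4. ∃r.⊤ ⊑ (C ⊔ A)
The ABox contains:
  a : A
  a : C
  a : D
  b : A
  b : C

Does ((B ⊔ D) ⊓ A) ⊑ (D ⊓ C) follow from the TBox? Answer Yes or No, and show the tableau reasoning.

No

1. ((B ⊔ D) ⊓ A) ⊑ (D ⊓ C)  ⇔  (((B ⊔ D) ⊓ A) ⊓ (¬D ⊔ ¬C)) unsat w.r.t. T
   apply at x₀: (B ⊔ D)⊑D
   open: L(x₀) ⊇ {A, B, D, ¬C, ∀r.⊥}
2. Hence ((B ⊔ D) ⊓ A) ⊑ (D ⊓ C): not entailed.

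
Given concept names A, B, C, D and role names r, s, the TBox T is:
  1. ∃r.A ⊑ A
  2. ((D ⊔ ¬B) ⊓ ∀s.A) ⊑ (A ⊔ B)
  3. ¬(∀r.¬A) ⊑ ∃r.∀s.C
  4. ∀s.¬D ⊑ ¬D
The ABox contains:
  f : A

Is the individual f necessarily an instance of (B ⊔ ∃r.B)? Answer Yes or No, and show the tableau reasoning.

1. f : (B ⊔ ∃r.B)?  L(f) = {A} ∪ {(¬B ⊓ ∀r.¬B)}
   open: L(f) ⊇ {A, ¬B, ∀r.¬A, ∀r.¬B, ∃s.D, …} (+ ∃-successors) — f ∉ (B ⊔ ∃r.B) possible
2. Hence f : (B ⊔ ∃r.B): not entailed.

No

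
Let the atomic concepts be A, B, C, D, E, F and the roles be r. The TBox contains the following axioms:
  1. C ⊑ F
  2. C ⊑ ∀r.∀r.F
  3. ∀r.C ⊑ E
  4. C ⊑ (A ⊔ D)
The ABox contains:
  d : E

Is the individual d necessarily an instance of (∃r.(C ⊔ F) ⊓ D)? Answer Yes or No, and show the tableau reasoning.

No

1. d : (∃r.(C ⊔ F) ⊓ D)?  L(d) = {E} ∪ {(∀r.(¬C ⊓ ¬F) ⊔ ¬D)}
   open: L(d) ⊇ {E, ¬C, ∀r.(¬C ⊓ ¬F)} — d ∉ (∃r.(C ⊔ F) ⊓ D) possible
2. Hence d : (∃r.(C ⊔ F) ⊓ D): not entailed.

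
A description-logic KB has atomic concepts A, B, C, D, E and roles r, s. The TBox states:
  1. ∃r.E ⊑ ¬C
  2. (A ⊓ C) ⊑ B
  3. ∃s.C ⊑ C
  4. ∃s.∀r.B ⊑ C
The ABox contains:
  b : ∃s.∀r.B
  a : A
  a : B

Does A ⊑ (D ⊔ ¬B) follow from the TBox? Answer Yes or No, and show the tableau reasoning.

1. A ⊑ (D ⊔ ¬B)  ⇔  (A ⊓ (¬D ⊓ B)) unsat w.r.t. T
   open: L(x₀) ⊇ {A, B, ¬D, ∀r.¬E, ∀s.¬C, …}
2. Hence A ⊑ (D ⊔ ¬B): not entailed.

No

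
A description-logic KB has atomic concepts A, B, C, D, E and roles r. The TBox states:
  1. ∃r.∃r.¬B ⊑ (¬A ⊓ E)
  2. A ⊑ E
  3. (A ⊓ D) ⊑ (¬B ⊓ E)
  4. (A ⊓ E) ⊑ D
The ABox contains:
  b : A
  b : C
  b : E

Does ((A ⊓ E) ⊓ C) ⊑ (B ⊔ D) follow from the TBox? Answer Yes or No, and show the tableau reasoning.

Yes

1. ((A ⊓ E) ⊓ C) ⊑ (B ⊔ D)  ⇔  (((A ⊓ E) ⊓ C) ⊓ (¬B ⊓ ¬D)) unsat w.r.t. T
   all branches close; clash {D, ¬D} at x₀
2. Hence ((A ⊓ E) ⊓ C) ⊑ (B ⊔ D): entailed.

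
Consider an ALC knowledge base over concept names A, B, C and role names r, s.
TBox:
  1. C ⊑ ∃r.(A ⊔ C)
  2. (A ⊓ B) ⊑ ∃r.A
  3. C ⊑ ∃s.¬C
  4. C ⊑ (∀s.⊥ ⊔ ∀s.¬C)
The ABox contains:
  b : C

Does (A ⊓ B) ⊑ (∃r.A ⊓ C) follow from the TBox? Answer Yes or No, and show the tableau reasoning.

1. (A ⊓ B) ⊑ (∃r.A ⊓ C)  ⇔  ((A ⊓ B) ⊓ (∀r.¬A ⊔ ¬C)) unsat w.r.t. T
   apply at x₀: (A ⊓ B)⊑∃r.A
   open: L(x₀) ⊇ {A, B, ¬C, ∃r.A} (+ ∃-successors)
2. Hence (A ⊓ B) ⊑ (∃r.A ⊓ C): not entailed.

No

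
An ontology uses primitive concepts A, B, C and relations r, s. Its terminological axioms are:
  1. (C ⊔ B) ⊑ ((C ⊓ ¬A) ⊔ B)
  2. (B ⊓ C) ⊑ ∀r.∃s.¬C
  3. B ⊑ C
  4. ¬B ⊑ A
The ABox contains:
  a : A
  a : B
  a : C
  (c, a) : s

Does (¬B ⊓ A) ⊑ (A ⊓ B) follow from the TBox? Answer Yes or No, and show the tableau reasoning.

1. (¬B ⊓ A) ⊑ (A ⊓ B)  ⇔  ((¬B ⊓ A) ⊓ (¬A ⊔ ¬B)) unsat w.r.t. T
   open: L(x₀) ⊇ {A, ¬B, ¬C}
2. Hence (¬B ⊓ A) ⊑ (A ⊓ B): not entailed.

No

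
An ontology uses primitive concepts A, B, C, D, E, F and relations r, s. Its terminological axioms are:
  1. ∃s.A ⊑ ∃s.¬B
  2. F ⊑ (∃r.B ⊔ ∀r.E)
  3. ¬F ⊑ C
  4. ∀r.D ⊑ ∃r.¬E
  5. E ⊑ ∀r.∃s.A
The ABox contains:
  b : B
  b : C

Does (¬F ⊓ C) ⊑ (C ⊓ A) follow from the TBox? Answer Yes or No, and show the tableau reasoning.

1. (¬F ⊓ C) ⊑ (C ⊓ A)  ⇔  ((¬F ⊓ C) ⊓ (¬C ⊔ ¬A)) unsat w.r.t. T
   open: L(x₀) ⊇ {C, ¬A, ¬E, ¬F, ∀s.¬A, …} (+ ∃-successors)
2. Hence (¬F ⊓ C) ⊑ (C ⊓ A): not entailed.

No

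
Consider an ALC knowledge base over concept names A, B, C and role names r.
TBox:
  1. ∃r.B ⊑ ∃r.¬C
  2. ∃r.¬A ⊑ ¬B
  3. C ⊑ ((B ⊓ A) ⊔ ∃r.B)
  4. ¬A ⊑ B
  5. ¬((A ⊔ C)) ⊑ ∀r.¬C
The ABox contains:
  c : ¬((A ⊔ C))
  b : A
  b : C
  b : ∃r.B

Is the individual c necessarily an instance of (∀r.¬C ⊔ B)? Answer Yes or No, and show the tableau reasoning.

Yes

1. c : (∀r.¬C ⊔ B)?  L(c) = {¬((A ⊔ C))} ∪ {(∃r.C ⊓ ¬B)}
   clash {B, ¬B} at c — c ∈ (∀r.¬C ⊔ B)
2. Hence c : (∀r.¬C ⊔ B): entailed.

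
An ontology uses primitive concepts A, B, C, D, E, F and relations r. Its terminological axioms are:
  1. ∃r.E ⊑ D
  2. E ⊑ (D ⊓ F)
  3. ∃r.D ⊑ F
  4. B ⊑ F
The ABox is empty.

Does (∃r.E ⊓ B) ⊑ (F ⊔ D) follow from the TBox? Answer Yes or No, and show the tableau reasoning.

Yes

1. (∃r.E ⊓ B) ⊑ (F ⊔ D)  ⇔  ((∃r.E ⊓ B) ⊓ (¬F ⊓ ¬D)) unsat w.r.t. T
   all branches close; clash {F, ¬F} at x₀
2. Hence (∃r.E ⊓ B) ⊑ (F ⊔ D): entailed.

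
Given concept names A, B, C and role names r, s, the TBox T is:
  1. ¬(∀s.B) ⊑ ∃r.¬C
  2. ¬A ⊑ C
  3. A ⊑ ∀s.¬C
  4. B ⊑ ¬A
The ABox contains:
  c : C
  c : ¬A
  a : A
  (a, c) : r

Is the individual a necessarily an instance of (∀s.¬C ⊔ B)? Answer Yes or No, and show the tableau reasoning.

1. a : (∀s.¬C ⊔ B)?  L(a) = {A} ∪ {(∃s.C ⊓ ¬B)}
   clash {C, ¬C} at an ∃-successor — a ∈ (∀s.¬C ⊔ B)
2. Hence a : (∀s.¬C ⊔ B): entailed.

Yes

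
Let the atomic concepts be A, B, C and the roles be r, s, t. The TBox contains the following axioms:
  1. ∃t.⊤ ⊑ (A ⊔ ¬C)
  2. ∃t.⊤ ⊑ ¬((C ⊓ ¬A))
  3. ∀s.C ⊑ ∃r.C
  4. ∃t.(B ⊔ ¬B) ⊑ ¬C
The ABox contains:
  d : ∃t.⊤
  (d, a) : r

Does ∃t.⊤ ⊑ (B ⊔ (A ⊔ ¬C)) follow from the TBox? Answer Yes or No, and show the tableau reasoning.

1. ∃t.⊤ ⊑ (B ⊔ (A ⊔ ¬C))  ⇔  (∃t.⊤ ⊓ (¬B ⊓ (¬A ⊓ C))) unsat w.r.t. T
   all branches close; clash {C, ¬C} at x₀
2. Hence ∃t.⊤ ⊑ (B ⊔ (A ⊔ ¬C)): entailed.

Yes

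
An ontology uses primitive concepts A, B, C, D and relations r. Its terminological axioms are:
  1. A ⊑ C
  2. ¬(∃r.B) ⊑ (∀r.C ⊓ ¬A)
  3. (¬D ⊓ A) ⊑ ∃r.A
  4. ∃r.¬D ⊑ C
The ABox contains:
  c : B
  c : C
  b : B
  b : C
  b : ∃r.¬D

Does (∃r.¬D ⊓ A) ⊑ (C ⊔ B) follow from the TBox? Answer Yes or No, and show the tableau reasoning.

Yes

1. (∃r.¬D ⊓ A) ⊑ (C ⊔ B)  ⇔  ((∃r.¬D ⊓ A) ⊓ (¬C ⊓ ¬B)) unsat w.r.t. T
   all branches close; clash {C, ¬C} at x₀
2. Hence (∃r.¬D ⊓ A) ⊑ (C ⊔ B): entailed.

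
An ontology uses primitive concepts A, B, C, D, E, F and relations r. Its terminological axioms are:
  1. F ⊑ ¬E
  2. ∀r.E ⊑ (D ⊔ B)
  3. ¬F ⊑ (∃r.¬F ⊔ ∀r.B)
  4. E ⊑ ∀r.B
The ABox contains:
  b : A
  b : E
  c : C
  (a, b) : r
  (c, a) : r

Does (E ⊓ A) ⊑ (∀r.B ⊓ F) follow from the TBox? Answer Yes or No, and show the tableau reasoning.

No

1. (E ⊓ A) ⊑ (∀r.B ⊓ F)  ⇔  ((E ⊓ A) ⊓ (∃r.¬B ⊔ ¬F)) unsat w.r.t. T
   apply at x₀: E⊑∀r.B
   open: L(x₀) ⊇ {A, E, ¬F, ∀r.B, ∃r.¬E} (+ ∃-successors)
2. Hence (E ⊓ A) ⊑ (∀r.B ⊓ F): not entailed.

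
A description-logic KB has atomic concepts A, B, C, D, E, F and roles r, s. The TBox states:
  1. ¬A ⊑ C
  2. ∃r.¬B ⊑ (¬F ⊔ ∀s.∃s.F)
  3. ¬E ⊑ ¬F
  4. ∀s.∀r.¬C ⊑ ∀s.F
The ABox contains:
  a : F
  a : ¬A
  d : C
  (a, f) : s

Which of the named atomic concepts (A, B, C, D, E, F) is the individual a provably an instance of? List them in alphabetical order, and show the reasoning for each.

1. a : A?  L(a) = {F, ¬A} ∪ {¬A}
   apply at a: ¬A⊑C
   open: L(a) ⊇ {C, E, F, ¬A, ∀r.B, …} (+ ∃-successors) — a ∉ A possible
2. a : B?  L(a) = {F, ¬A} ∪ {¬B}
   apply at a: ¬A⊑C
   open: L(a) ⊇ {C, E, F, ¬A, ¬B, …} (+ ∃-successors) — a ∉ B possible
3. a : C?  L(a) = {F, ¬A} ∪ {¬C}
   clash {C, ¬C} at a — a ∈ C
4. a : D?  L(a) = {F, ¬A} ∪ {¬D}
   apply at a: ¬A⊑C
   open: L(a) ⊇ {C, E, F, ¬A, ¬D, …} (+ ∃-successors) — a ∉ D possible
5. a : E?  L(a) = {F, ¬A} ∪ {¬E}
   clash {F, ¬F} at a — a ∈ E
6. a : F?  L(a) = {F, ¬A} ∪ {¬F}
   clash {F, ¬F} at a — a ∈ F
7. Entailed for a: {C, E, F}

{C, E, F}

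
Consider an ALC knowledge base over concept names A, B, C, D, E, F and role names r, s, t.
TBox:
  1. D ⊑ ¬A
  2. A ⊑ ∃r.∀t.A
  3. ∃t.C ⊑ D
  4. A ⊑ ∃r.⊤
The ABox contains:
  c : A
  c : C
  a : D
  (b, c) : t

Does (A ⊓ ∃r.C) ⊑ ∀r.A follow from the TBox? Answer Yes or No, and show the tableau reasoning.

No

1. (A ⊓ ∃r.C) ⊑ ∀r.A  ⇔  ((A ⊓ ∃r.C) ⊓ ∃r.¬A) unsat w.r.t. T
   apply at x₀: A⊑∃r.∀t.A; A⊑∃r.⊤
   open: L(x₀) ⊇ {A, ¬D, ∀t.¬C, ∃r.C, ∃r.¬A, …} (+ ∃-successors)
2. Hence (A ⊓ ∃r.C) ⊑ ∀r.A: not entailed.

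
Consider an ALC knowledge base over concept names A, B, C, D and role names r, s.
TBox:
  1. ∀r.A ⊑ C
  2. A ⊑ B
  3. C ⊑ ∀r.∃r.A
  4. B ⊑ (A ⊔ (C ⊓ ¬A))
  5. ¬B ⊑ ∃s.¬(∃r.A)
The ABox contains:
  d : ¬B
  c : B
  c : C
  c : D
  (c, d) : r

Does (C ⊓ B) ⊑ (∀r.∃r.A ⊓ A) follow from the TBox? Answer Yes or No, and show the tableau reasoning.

1. (C ⊓ B) ⊑ (∀r.∃r.A ⊓ A)  ⇔  ((C ⊓ B) ⊓ (∃r.∀r.¬A ⊔ ¬A)) unsat w.r.t. T
   apply at x₀: C⊑∀r.∃r.A; B⊑(A ⊔ (C ⊓ ¬A))
   open: L(x₀) ⊇ {B, C, ¬A, ∀r.∃r.A}
2. Hence (C ⊓ B) ⊑ (∀r.∃r.A ⊓ A): not entailed.

No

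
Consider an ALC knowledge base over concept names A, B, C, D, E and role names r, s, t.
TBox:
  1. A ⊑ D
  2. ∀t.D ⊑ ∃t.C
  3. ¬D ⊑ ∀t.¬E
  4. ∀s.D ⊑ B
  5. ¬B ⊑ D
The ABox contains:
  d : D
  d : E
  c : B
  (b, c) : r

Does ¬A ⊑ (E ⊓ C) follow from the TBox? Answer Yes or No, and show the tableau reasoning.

1. ¬A ⊑ (E ⊓ C)  ⇔  (¬A ⊓ (¬E ⊔ ¬C)) unsat w.r.t. T
   open: L(x₀) ⊇ {B, D, ¬A, ¬E, ∃t.¬D} (+ ∃-successors)
2. Hence ¬A ⊑ (E ⊓ C): not entailed.

No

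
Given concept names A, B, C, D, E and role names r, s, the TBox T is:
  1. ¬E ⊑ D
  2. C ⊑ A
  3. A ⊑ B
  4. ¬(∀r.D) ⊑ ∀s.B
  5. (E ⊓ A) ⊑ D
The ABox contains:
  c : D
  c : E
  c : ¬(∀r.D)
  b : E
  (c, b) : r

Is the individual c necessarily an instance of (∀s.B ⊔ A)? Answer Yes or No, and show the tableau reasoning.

1. c : (∀s.B ⊔ A)?  L(c) = {D, E, ¬(∀r.D)} ∪ {(∃s.¬B ⊓ ¬A)}
   clash {A, ¬A} at c — c ∈ (∀s.B ⊔ A)
2. Hence c : (∀s.B ⊔ A): entailed.

Yes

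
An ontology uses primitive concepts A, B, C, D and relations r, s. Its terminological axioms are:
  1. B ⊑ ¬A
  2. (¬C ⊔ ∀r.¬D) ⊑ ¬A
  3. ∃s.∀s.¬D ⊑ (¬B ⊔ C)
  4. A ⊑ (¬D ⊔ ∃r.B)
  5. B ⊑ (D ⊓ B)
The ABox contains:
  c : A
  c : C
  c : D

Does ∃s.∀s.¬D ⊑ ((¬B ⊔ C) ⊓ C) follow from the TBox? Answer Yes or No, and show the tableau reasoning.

No

1. ∃s.∀s.¬D ⊑ ((¬B ⊔ C) ⊓ C)  ⇔  (∃s.∀s.¬D ⊓ ((B ⊓ ¬C) ⊔ ¬C)) unsat w.r.t. T
   apply at x₀: ∃s.∀s.¬D⊑(¬B ⊔ C)
   open: L(x₀) ⊇ {¬A, ¬B, ¬C, ∃s.∀s.¬D} (+ ∃-successors)
2. Hence ∃s.∀s.¬D ⊑ ((¬B ⊔ C) ⊓ C): not entailed.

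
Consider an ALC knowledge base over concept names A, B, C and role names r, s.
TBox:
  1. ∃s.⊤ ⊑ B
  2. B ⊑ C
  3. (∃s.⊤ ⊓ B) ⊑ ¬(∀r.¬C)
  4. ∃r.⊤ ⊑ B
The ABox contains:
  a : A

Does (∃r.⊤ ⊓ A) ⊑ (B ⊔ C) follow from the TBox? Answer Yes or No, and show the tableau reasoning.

Yes

1. (∃r.⊤ ⊓ A) ⊑ (B ⊔ C)  ⇔  ((∃r.⊤ ⊓ A) ⊓ (¬B ⊓ ¬C)) unsat w.r.t. T
   all branches close; clash {B, ¬B} at x₀
2. Hence (∃r.⊤ ⊓ A) ⊑ (B ⊔ C): entailed.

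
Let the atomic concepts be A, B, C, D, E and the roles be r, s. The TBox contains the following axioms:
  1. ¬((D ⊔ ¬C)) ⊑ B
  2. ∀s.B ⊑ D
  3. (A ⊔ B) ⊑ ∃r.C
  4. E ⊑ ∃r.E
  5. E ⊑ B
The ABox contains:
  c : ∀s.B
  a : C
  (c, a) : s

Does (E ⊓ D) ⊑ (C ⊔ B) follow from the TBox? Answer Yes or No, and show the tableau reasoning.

Yes

1. (E ⊓ D) ⊑ (C ⊔ B)  ⇔  ((E ⊓ D) ⊓ (¬C ⊓ ¬B)) unsat w.r.t. T
   all branches close; clash {B, ¬B} at x₀
2. Hence (E ⊓ D) ⊑ (C ⊔ B): entailed.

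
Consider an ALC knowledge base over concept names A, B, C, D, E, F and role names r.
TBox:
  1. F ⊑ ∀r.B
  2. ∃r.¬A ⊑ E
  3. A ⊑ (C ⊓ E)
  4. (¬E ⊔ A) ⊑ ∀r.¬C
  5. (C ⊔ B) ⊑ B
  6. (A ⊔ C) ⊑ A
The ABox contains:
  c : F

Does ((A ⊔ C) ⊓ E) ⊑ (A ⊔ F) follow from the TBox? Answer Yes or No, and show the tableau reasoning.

1. ((A ⊔ C) ⊓ E) ⊑ (A ⊔ F)  ⇔  (((A ⊔ C) ⊓ E) ⊓ (¬A ⊓ ¬F)) unsat w.r.t. T
   all branches close; clash {A, ¬A} at x₀
2. Hence ((A ⊔ C) ⊓ E) ⊑ (A ⊔ F): entailed.

Yes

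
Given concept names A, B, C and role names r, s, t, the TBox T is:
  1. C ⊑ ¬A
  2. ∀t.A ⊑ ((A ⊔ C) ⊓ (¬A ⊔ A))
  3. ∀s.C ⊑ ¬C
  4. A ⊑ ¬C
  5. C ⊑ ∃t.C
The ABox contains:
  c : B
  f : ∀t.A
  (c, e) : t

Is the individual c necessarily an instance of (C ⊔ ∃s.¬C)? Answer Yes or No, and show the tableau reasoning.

No

1. c : (C ⊔ ∃s.¬C)?  L(c) = {B} ∪ {(¬C ⊓ ∀s.C)}
   open: L(c) ⊇ {B, ¬C, ∀s.C, ∃t.¬A} (+ ∃-successors) — c ∉ (C ⊔ ∃s.¬C) possible
2. Hence c : (C ⊔ ∃s.¬C): not entailed.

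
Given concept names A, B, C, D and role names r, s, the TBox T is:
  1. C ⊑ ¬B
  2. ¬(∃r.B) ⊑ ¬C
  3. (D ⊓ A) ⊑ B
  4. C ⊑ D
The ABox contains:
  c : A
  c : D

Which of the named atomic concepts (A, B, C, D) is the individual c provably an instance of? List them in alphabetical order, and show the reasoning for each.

1. c : A?  L(c) = {A, D} ∪ {¬A}
   clash {A, ¬A} at c — c ∈ A
2. c : B?  L(c) = {A, D} ∪ {¬B}
   clash {B, ¬B} at c — c ∈ B
3. c : C?  L(c) = {A, D} ∪ {¬C}
   open: L(c) ⊇ {A, B, D, ¬C} — c ∉ C possible
4. c : D?  L(c) = {A, D} ∪ {¬D}
   clash {D, ¬D} at c — c ∈ D
5. Entailed for c: {A, B, D}

{A, B, D}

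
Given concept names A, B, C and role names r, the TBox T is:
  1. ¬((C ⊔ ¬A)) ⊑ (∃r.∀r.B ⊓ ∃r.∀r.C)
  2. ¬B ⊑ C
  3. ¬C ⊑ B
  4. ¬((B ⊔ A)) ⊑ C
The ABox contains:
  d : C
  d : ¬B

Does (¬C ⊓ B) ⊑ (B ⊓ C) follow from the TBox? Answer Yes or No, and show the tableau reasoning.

No

1. (¬C ⊓ B) ⊑ (B ⊓ C)  ⇔  ((¬C ⊓ B) ⊓ (¬B ⊔ ¬C)) unsat w.r.t. T
   open: L(x₀) ⊇ {B, ¬A, ¬C}
2. Hence (¬C ⊓ B) ⊑ (B ⊓ C): not entailed.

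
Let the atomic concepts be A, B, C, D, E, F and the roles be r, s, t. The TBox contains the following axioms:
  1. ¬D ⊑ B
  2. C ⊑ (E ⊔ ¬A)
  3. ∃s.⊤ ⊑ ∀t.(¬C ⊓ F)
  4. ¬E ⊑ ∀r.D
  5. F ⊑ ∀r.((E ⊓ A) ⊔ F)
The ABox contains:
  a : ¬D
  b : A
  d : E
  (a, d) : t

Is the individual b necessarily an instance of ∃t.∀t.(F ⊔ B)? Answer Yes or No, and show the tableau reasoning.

No

1. b : ∃t.∀t.(F ⊔ B)?  L(b) = {A} ∪ {∀t.∃t.(¬F ⊓ ¬B)}
   open: L(b) ⊇ {A, D, E, ¬C, ¬F, …} — b ∉ ∃t.∀t.(F ⊔ B) possible
2. Hence b : ∃t.∀t.(F ⊔ B): not entailed.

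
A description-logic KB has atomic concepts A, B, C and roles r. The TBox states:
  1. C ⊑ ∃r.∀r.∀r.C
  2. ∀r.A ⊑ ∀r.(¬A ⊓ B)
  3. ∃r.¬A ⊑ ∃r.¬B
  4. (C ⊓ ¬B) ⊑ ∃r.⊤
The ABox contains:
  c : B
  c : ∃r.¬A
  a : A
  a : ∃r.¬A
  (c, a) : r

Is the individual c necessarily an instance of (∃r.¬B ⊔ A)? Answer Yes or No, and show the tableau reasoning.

Yes

1. c : (∃r.¬B ⊔ A)?  L(c) = {B, ∃r.¬A} ∪ {(∀r.B ⊓ ¬A)}
   clash {B, ¬B} at an ∃-successor — c ∈ (∃r.¬B ⊔ A)
2. Hence c : (∃r.¬B ⊔ A): entailed.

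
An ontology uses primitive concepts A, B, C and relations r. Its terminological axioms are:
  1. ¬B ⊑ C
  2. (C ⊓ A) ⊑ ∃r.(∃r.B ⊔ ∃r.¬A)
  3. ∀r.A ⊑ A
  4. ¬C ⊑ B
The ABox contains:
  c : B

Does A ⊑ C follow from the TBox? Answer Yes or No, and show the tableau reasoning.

No

1. A ⊑ C  ⇔  (A ⊓ ¬C) unsat w.r.t. T
   apply at x₀: ¬C⊑B
   open: L(x₀) ⊇ {A, B, ¬C}
2. Hence A ⊑ C: not entailed.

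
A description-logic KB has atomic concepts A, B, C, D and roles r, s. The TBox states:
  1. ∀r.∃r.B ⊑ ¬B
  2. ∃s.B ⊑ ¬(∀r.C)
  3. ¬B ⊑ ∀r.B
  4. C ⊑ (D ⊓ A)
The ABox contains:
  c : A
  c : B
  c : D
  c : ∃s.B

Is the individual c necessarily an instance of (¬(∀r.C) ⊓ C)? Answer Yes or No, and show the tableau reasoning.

1. c : (¬(∀r.C) ⊓ C)?  L(c) = {A, B, D, ∃s.B} ∪ {(∀r.C ⊔ ¬C)}
   apply at c: ∃s.B⊑¬(∀r.C)
   open: L(c) ⊇ {A, B, D, ¬C, ∃r.¬C, …} (+ ∃-successors) — c ∉ (¬(∀r.C) ⊓ C) possible
2. Hence c : (¬(∀r.C) ⊓ C): not entailed.

No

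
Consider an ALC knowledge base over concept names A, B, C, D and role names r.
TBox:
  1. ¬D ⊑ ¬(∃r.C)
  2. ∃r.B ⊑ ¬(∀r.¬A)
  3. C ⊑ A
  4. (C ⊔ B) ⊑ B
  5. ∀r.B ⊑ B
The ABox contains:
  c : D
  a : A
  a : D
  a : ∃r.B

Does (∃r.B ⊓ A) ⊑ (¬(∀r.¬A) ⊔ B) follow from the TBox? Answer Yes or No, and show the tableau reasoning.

1. (∃r.B ⊓ A) ⊑ (¬(∀r.¬A) ⊔ B)  ⇔  ((∃r.B ⊓ A) ⊓ (∀r.¬A ⊓ ¬B)) unsat w.r.t. T
   all branches close; clash {B, ¬B} at x₀
2. Hence (∃r.B ⊓ A) ⊑ (¬(∀r.¬A) ⊔ B): entailed.

Yes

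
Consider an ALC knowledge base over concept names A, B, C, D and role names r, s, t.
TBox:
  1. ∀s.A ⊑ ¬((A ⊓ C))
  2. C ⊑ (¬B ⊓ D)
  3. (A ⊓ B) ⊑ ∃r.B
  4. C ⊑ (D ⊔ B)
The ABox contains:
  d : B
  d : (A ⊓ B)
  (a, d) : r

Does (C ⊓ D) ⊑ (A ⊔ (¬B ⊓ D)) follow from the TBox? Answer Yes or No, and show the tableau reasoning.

1. (C ⊓ D) ⊑ (A ⊔ (¬B ⊓ D))  ⇔  ((C ⊓ D) ⊓ (¬A ⊓ (B ⊔ ¬D))) unsat w.r.t. T
   all branches close; clash {D, ¬D} at x₀
2. Hence (C ⊓ D) ⊑ (A ⊔ (¬B ⊓ D)): entailed.

Yes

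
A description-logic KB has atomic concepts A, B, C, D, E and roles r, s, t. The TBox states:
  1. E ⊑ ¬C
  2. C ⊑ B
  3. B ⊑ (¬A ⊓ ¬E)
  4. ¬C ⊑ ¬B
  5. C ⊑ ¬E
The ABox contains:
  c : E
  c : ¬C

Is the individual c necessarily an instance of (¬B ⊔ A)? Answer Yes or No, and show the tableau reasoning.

Yes

1. c : (¬B ⊔ A)?  L(c) = {E, ¬C} ∪ {(B ⊓ ¬A)}
   clash {B, ¬B} at c — c ∈ (¬B ⊔ A)
2. Hence c : (¬B ⊔ A): entailed.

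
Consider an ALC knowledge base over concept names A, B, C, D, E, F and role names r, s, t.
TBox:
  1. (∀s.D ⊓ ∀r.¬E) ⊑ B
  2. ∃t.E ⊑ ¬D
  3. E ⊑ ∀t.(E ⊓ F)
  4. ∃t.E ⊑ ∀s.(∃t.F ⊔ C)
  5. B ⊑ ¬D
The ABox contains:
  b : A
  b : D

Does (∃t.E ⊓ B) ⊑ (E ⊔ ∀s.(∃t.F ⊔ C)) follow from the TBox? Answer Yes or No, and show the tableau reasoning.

Yes

1. (∃t.E ⊓ B) ⊑ (E ⊔ ∀s.(∃t.F ⊔ C))  ⇔  ((∃t.E ⊓ B) ⊓ (¬E ⊓ ∃s.(∀t.¬F ⊓ ¬C))) unsat w.r.t. T
   all branches close; clash {C, ¬C} at an ∃-successor
2. Hence (∃t.E ⊓ B) ⊑ (E ⊔ ∀s.(∃t.F ⊔ C)): entailed.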